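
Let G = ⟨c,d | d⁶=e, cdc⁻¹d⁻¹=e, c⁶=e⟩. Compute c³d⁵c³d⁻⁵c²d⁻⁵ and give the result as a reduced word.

Multiply left to right, reducing at each step:
  (c³) · d⁵ = c³d⁵
  (c³d⁵) · c³ = d⁵
  (d⁵) · d⁻⁵ = e
  e · c² = c²
  (c²) · d⁻⁵ = c²d

Answer: c²d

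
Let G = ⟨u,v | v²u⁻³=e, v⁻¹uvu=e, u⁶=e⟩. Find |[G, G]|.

G' = [G, G] is generated by all commutators. The generator-pair commutators are: [u, v] = u².
The subgroup they normally generate is {e, u², u⁴}, of order 3.
Check: |G/G'| = 12/3 = 4 is the order of the abelianisation.

Answer: 3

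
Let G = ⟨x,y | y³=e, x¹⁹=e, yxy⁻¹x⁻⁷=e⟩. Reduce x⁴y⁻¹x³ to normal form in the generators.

Multiply left to right, reducing at each step:
  (x⁴) · y⁻¹ = x⁴y²
  (x⁴y²) · x³ = x¹⁸y²

Answer: x¹⁸y²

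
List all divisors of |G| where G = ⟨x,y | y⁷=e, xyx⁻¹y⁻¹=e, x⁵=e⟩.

|G| = 35 = 5 · 7. By Lagrange's theorem the order of any subgroup divides 35; the divisors of 35 are 1, 5, 7, 35.

Answer: 1, 5, 7, 35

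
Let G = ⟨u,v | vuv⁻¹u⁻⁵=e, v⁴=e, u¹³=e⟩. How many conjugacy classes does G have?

The conjugacy classes (representative and size) are:
  [e] (size 1), [u] (size 4), [u²] (size 4), [u⁹] (size 4), [u¹²v] (size 13), [u⁴v²] (size 13), [u¹²v³] (size 13).
Class equation: 1 + 4 + 4 + 4 + 13 + 13 + 13 = 52 = |G|. So G has 7 conjugacy classes.

Answer: 7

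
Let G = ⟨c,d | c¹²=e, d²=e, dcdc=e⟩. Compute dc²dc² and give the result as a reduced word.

Multiply left to right, reducing at each step:
  d · c² = c¹⁰d
  (c¹⁰d) · d = c¹⁰
  (c¹⁰) · c² = e

Answer: e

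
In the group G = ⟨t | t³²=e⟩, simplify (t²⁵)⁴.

Compute successive powers of (t²⁵), reducing at each step:
  (t²⁵)²: (t²⁵) · t²⁵ = t¹⁸
  (t²⁵)³: (t¹⁸) · t²⁵ = t¹¹
  (t²⁵)⁴: (t¹¹) · t²⁵ = t⁴

Answer: t⁴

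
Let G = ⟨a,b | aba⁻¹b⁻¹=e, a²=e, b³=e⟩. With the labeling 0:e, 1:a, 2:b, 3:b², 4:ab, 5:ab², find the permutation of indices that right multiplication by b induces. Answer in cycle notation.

(0 2 3)(1 4 5)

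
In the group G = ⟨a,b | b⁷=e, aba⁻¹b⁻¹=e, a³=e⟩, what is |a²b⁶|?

Compute successive powers until reaching e:
  (a²b⁶)¹ = a²b⁶, (a²b⁶)² = ab⁵, (a²b⁶)³ = b⁴, (a²b⁶)⁴ = a²b³, (a²b⁶)⁵ = ab², (a²b⁶)⁶ = b, (a²b⁶)⁷ = a², (a²b⁶)⁸ = ab⁶, (a²b⁶)⁹ = b⁵, (a²b⁶)¹⁰ = a²b⁴, (a²b⁶)¹¹ = ab³, (a²b⁶)¹² = b², (a²b⁶)¹³ = a²b, (a²b⁶)¹⁴ = a, (a²b⁶)¹⁵ = b⁶, (a²b⁶)¹⁶ = a²b⁵, (a²b⁶)¹⁷ = ab⁴, (a²b⁶)¹⁸ = b³, (a²b⁶)¹⁹ = a²b², (a²b⁶)²⁰ = ab, (a²b⁶)²¹ = e.
The smallest positive k with (a²b⁶)ᵏ = e is 21.

Answer: 21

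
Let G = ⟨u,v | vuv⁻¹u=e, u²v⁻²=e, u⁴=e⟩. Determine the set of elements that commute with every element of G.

An element z ∈ Z(G) iff z commutes with every generator.
For example u² is central: (u²)·u = u³ = u·(u²); (u²)·v = v⁻¹ = v·(u²).
Whereas u ∉ Z(G) since u·v = uv ≠ uv⁻¹ = v·u.
Checking each of the 8 elements this way gives Z(G) = {e, u²}, of order 2.

Answer: {e, u²}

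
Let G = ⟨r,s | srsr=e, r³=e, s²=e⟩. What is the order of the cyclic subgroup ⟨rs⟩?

|⟨rs⟩| equals the order of rs. Compute successive powers until reaching e:
  (rs)¹ = rs, (rs)² = e.
The smallest positive k with (rs)ᵏ = e is 2, so |⟨rs⟩| = 2.

Answer: 2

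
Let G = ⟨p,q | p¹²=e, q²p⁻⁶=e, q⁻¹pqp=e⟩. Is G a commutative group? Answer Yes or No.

p·q = pq but q·p = p⁵q⁻¹, so p·q ≠ q·p and G is not abelian.

Answer: No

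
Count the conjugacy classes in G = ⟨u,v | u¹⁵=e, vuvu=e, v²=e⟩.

The conjugacy classes (representative and size) are:
  [e] (size 1), [u¹⁴] (size 2), [u²] (size 2), [u³] (size 2), [u⁴] (size 2), [u¹⁰] (size 2), [u⁹] (size 2), [u⁷] (size 2), [u¹³v] (size 15).
Class equation: 1 + 2 + 2 + 2 + 2 + 2 + 2 + 2 + 15 = 30 = |G|. So G has 9 conjugacy classes.

Answer: 9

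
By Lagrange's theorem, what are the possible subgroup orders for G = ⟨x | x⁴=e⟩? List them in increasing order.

|G| = 4 = 2². By Lagrange's theorem the order of any subgroup divides 4; the divisors of 4 are 1, 2, 4.

Answer: 1, 2, 4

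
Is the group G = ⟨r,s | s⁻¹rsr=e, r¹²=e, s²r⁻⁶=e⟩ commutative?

r·s = rs but s·r = r⁵s⁻¹, so r·s ≠ s·r and G is not abelian.

Answer: No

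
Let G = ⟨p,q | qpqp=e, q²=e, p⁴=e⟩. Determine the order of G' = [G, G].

G' = [G, G] is generated by all commutators. The generator-pair commutators are: [p, q] = p².
The subgroup they normally generate is {e, p²}, of order 2.
Check: |G/G'| = 8/2 = 4 is the order of the abelianisation.

Answer: 2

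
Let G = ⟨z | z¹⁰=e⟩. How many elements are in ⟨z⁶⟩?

|⟨z⁶⟩| equals the order of z⁶. Compute successive powers until reaching e:
  (z⁶)¹ = z⁶, (z⁶)² = z², (z⁶)³ = z⁸, (z⁶)⁴ = z⁴, (z⁶)⁵ = e.
The smallest positive k with (z⁶)ᵏ = e is 5, so |⟨z⁶⟩| = 5.

Answer: 5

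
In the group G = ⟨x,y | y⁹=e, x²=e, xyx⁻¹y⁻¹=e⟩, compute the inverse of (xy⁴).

The order of (xy⁴) is 18 (smallest k with (xy⁴)ᵏ = e), so (xy⁴)⁻¹ = (xy⁴)¹⁷ = xy⁵.
Check: (xy⁴) · (xy⁵) → (xy⁴) · x = y⁴;   (y⁴) · y⁵ = e, giving e as required.

Answer: xy⁵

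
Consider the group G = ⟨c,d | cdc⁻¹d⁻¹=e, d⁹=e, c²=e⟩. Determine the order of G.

Enumerate words in the generators, reducing via the relations: the distinct elements are
  {c, d, e, cd, d², d³, d⁴, d⁵, d⁶, d⁷, d⁸, cd², cd³, cd⁴, cd⁵, cd⁶, cd⁷, cd⁸}.
No further products give new elements, so |G| = 18.

Answer: 18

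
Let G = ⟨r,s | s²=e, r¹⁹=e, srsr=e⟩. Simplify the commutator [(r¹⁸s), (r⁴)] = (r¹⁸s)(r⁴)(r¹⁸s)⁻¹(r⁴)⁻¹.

[(r¹⁸s), (r⁴)] = (r¹⁸s)·(r⁴)·(r¹⁸s)⁻¹·(r⁴)⁻¹.
  (r¹⁸s) · (r⁴) = r¹⁴s
  (r¹⁴s) · (r¹⁸s) = r¹⁵
  (r¹⁵) · (r¹⁵) = r¹¹

Answer: r¹¹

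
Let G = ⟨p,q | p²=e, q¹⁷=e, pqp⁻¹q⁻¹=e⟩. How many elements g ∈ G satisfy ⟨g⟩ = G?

G is cyclic of order 34. An element generates G iff its order is 34, and a cyclic group of order 34 has exactly φ(34) = 16 such elements.

Answer: 16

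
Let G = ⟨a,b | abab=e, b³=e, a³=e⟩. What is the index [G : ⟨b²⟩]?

First find ord(b²) by computing successive powers:
  (b²)¹ = b², (b²)² = b, (b²)³ = e.
So |⟨b²⟩| = ord(b²) = 3. With |G| = 12, by Lagrange [G : ⟨b²⟩] = 12/3 = 4.

Answer: 4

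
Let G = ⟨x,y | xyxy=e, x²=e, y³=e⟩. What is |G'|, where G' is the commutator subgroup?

G' = [G, G] is generated by all commutators. The generator-pair commutators are: [x, y] = y.
The subgroup they normally generate is {e, y, y²}, of order 3.
Check: |G/G'| = 6/3 = 2 is the order of the abelianisation.

Answer: 3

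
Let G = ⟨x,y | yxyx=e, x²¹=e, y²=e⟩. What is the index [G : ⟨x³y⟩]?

First find ord(x³y) by computing successive powers:
  (x³y)¹ = x³y, (x³y)² = e.
So |⟨x³y⟩| = ord(x³y) = 2. With |G| = 42, by Lagrange [G : ⟨x³y⟩] = 42/2 = 21.

Answer: 21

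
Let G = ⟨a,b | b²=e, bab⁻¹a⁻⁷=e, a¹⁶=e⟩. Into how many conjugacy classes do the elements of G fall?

The conjugacy classes (representative and size) are:
  [e] (size 1), [a] (size 2), [a¹⁴] (size 2), [a³] (size 2), [a⁴] (size 2), [a¹⁰] (size 2), [a⁸] (size 1), [a⁹] (size 2), [a¹¹] (size 2), [a¹⁰b] (size 8), [ab] (size 8).
Class equation: 1 + 2 + 2 + 2 + 2 + 2 + 1 + 2 + 2 + 8 + 8 = 32 = |G|. So G has 11 conjugacy classes.

Answer: 11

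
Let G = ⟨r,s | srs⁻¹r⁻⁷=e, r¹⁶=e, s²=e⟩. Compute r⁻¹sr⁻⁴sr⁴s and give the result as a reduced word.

Multiply left to right, reducing at each step:
  (r¹⁵) · s = r¹⁵s
  (r¹⁵s) · r⁻⁴ = r³s
  (r³s) · s = r³
  (r³) · r⁴ = r⁷
  (r⁷) · s = r⁷s

Answer: r⁷s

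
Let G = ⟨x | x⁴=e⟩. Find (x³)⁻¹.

The order of (x³) is 4 (smallest k with (x³)ᵏ = e), so (x³)⁻¹ = (x³)³ = x.
Check: (x³) · x → (x³) · x = e, giving e as required.

Answer: x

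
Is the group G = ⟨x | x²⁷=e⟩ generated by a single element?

|G| = 27. The element x has order 27 (its powers give 27 distinct elements), so ⟨x⟩ = G and G is cyclic.

Answer: Yes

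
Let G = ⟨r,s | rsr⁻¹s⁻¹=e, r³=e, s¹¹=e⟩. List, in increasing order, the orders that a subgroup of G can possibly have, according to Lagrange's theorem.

|G| = 33 = 3 · 11. By Lagrange's theorem the order of any subgroup divides 33; the divisors of 33 are 1, 3, 11, 33.

Answer: 1, 3, 11, 33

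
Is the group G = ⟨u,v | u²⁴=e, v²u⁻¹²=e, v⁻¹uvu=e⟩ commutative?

u·v = uv but v·u = u¹¹v⁻¹, so u·v ≠ v·u and G is not abelian.

Answer: No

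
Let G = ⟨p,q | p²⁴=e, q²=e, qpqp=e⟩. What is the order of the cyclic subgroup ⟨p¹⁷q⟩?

|⟨p¹⁷q⟩| equals the order of p¹⁷q. Compute successive powers until reaching e:
  (p¹⁷q)¹ = p¹⁷q, (p¹⁷q)² = e.
The smallest positive k with (p¹⁷q)ᵏ = e is 2, so |⟨p¹⁷q⟩| = 2.

Answer: 2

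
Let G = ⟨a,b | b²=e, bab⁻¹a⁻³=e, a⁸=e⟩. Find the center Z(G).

An element z ∈ Z(G) iff z commutes with every generator.
For example a⁴ is central: (a⁴)·a = a⁵ = a·(a⁴); (a⁴)·b = a⁴b = b·(a⁴).
Whereas a ∉ Z(G) since a·b = ab ≠ a³b = b·a.
Checking each of the 16 elements this way gives Z(G) = {e, a⁴}, of order 2.

Answer: {e, a⁴}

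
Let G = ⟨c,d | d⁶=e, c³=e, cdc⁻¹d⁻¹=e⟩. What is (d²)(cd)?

Compute (d²) · (cd) by multiplying left to right and reducing via the relations at each step:
  (d²) · c = cd²
  (cd²) · d = cd³

Answer: cd³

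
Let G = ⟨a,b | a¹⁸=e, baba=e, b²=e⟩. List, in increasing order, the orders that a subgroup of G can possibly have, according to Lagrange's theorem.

|G| = 36 = 2² · 3². By Lagrange's theorem the order of any subgroup divides 36; the divisors of 36 are 1, 2, 3, 4, 6, 9, 12, 18, 36.

Answer: 1, 2, 3, 4, 6, 9, 12, 18, 36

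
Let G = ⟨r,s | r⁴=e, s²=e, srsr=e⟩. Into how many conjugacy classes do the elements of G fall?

The conjugacy classes (representative and size) are:
  [e] (size 1), [r] (size 2), [r²] (size 1), [r²s] (size 2), [r³s] (size 2).
Class equation: 1 + 2 + 1 + 2 + 2 = 8 = |G|. So G has 5 conjugacy classes.

Answer: 5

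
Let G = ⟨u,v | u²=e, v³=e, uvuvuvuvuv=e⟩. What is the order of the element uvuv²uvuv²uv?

Compute successive powers until reaching e:
  (uvuv²uvuv²uv)¹ = uvuv²uvuv²uv, (uvuv²uvuv²uv)² = e.
The smallest positive k with (uvuv²uvuv²uv)ᵏ = e is 2.

Answer: 2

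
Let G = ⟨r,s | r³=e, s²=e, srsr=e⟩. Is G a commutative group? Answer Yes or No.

r·s = rs but s·r = r²s, so r·s ≠ s·r and G is not abelian.

Answer: No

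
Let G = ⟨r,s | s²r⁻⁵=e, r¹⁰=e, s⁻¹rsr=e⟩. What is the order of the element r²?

Compute successive powers until reaching e:
  (r²)¹ = r², (r²)² = r⁴, (r²)³ = r⁶, (r²)⁴ = r⁸, (r²)⁵ = e.
The smallest positive k with (r²)ᵏ = e is 5.

Answer: 5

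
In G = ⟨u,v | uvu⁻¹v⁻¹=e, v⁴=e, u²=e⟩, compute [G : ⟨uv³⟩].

First find ord(uv³) by computing successive powers:
  (uv³)¹ = uv³, (uv³)² = v², (uv³)³ = uv, (uv³)⁴ = e.
So |⟨uv³⟩| = ord(uv³) = 4. With |G| = 8, by Lagrange [G : ⟨uv³⟩] = 8/4 = 2.

Answer: 2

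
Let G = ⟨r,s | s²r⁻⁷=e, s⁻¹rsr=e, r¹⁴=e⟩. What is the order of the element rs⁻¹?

Compute successive powers until reaching e:
  (rs⁻¹)¹ = rs⁻¹, (rs⁻¹)² = r⁷, (rs⁻¹)³ = rs, (rs⁻¹)⁴ = e.
The smallest positive k with (rs⁻¹)ᵏ = e is 4.

Answer: 4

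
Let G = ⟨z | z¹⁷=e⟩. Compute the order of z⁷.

Compute successive powers until reaching e:
  (z⁷)¹ = z⁷, (z⁷)² = z¹⁴, (z⁷)³ = z⁴, (z⁷)⁴ = z¹¹, (z⁷)⁵ = z, (z⁷)⁶ = z⁸, (z⁷)⁷ = z¹⁵, (z⁷)⁸ = z⁵, (z⁷)⁹ = z¹², (z⁷)¹⁰ = z², (z⁷)¹¹ = z⁹, (z⁷)¹² = z¹⁶, (z⁷)¹³ = z⁶, (z⁷)¹⁴ = z¹³, (z⁷)¹⁵ = z³, (z⁷)¹⁶ = z¹⁰, (z⁷)¹⁷ = e.
The smallest positive k with (z⁷)ᵏ = e is 17.

Answer: 17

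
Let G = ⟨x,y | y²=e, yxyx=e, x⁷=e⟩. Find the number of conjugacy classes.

The conjugacy classes (representative and size) are:
  [e] (size 1), [x⁶] (size 2), [x⁵] (size 2), [x⁴] (size 2), [xy] (size 7).
Class equation: 1 + 2 + 2 + 2 + 7 = 14 = |G|. So G has 5 conjugacy classes.

Answer: 5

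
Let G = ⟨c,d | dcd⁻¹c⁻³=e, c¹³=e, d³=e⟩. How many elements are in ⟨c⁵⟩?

|⟨c⁵⟩| equals the order of c⁵. Compute successive powers until reaching e:
  (c⁵)¹ = c⁵, (c⁵)² = c¹⁰, (c⁵)³ = c², (c⁵)⁴ = c⁷, (c⁵)⁵ = c¹², (c⁵)⁶ = c⁴, (c⁵)⁷ = c⁹, (c⁵)⁸ = c, (c⁵)⁹ = c⁶, (c⁵)¹⁰ = c¹¹, (c⁵)¹¹ = c³, (c⁵)¹² = c⁸, (c⁵)¹³ = e.
The smallest positive k with (c⁵)ᵏ = e is 13, so |⟨c⁵⟩| = 13.

Answer: 13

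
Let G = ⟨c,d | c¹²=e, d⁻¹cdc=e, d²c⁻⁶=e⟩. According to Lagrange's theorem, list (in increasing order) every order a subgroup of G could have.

|G| = 24 = 2³ · 3. By Lagrange's theorem the order of any subgroup divides 24; the divisors of 24 are 1, 2, 3, 4, 6, 8, 12, 24.

Answer: 1, 2, 3, 4, 6, 8, 12, 24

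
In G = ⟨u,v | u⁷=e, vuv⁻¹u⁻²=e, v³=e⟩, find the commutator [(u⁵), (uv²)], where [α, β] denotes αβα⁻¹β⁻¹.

[(u⁵), (uv²)] = (u⁵)·(uv²)·(u⁵)⁻¹·(uv²)⁻¹.
  (u⁵) · (uv²) = u⁶v²
  (u⁶v²) · (u²) = v²
  (v²) · (u⁵v) = u⁶

Answer: u⁶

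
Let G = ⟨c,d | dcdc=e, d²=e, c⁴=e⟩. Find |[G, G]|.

G' = [G, G] is generated by all commutators. The generator-pair commutators are: [c, d] = c².
The subgroup they normally generate is {e, c²}, of order 2.
Check: |G/G'| = 8/2 = 4 is the order of the abelianisation.

Answer: 2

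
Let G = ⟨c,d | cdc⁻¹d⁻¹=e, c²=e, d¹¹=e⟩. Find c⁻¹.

The order of c is 2 (smallest k with cᵏ = e), so c⁻¹ = c¹ = c.
Check: c · c → c · c = e, giving e as required.

Answer: c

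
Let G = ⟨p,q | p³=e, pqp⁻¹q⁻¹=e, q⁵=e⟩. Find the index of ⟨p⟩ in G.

First find ord(p) by computing successive powers:
  p¹ = p, p² = p², p³ = e.
So |⟨p⟩| = ord(p) = 3. With |G| = 15, by Lagrange [G : ⟨p⟩] = 15/3 = 5.

Answer: 5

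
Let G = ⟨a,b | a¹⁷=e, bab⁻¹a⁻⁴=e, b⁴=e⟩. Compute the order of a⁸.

Compute successive powers until reaching e:
  (a⁸)¹ = a⁸, (a⁸)² = a¹⁶, (a⁸)³ = a⁷, (a⁸)⁴ = a¹⁵, (a⁸)⁵ = a⁶, (a⁸)⁶ = a¹⁴, (a⁸)⁷ = a⁵, (a⁸)⁸ = a¹³, (a⁸)⁹ = a⁴, (a⁸)¹⁰ = a¹², (a⁸)¹¹ = a³, (a⁸)¹² = a¹¹, (a⁸)¹³ = a², (a⁸)¹⁴ = a¹⁰, (a⁸)¹⁵ = a, (a⁸)¹⁶ = a⁹, (a⁸)¹⁷ = e.
The smallest positive k with (a⁸)ᵏ = e is 17.

Answer: 17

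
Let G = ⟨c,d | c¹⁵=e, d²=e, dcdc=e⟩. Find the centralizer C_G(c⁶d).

⟨c⁶d⟩ ⊆ C_G(c⁶d) since powers of c⁶d commute with c⁶d; so |C_G(c⁶d)| ≥ |⟨c⁶d⟩| = 2.
By orbit–stabilizer, |C_G(c⁶d)| = |G| / |conj. class of c⁶d| = 30 / 15 = 2.
The 2 elements commuting with c⁶d are {e, c⁶d}.

Answer: {e, c⁶d}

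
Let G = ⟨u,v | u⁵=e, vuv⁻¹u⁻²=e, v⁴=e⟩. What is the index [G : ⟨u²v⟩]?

First find ord(u²v) by computing successive powers:
  (u²v)¹ = u²v, (u²v)² = uv², (u²v)³ = u⁴v³, (u²v)⁴ = e.
So |⟨u²v⟩| = ord(u²v) = 4. With |G| = 20, by Lagrange [G : ⟨u²v⟩] = 20/4 = 5.

Answer: 5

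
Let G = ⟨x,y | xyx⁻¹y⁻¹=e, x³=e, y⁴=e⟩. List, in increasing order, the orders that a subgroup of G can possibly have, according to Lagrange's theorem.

|G| = 12 = 2² · 3. By Lagrange's theorem the order of any subgroup divides 12; the divisors of 12 are 1, 2, 3, 4, 6, 12.

Answer: 1, 2, 3, 4, 6, 12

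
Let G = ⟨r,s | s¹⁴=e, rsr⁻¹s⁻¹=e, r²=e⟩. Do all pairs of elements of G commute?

Each pair of generators commutes: r·s = rs = s·r. Since the generators pairwise commute, every element of G commutes with every other, so G is abelian.

Answer: Yes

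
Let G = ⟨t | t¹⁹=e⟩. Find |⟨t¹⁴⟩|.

|⟨t¹⁴⟩| equals the order of t¹⁴. Compute successive powers until reaching e:
  (t¹⁴)¹ = t¹⁴, (t¹⁴)² = t⁹, (t¹⁴)³ = t⁴, (t¹⁴)⁴ = t¹⁸, (t¹⁴)⁵ = t¹³, (t¹⁴)⁶ = t⁸, (t¹⁴)⁷ = t³, (t¹⁴)⁸ = t¹⁷, (t¹⁴)⁹ = t¹², (t¹⁴)¹⁰ = t⁷, (t¹⁴)¹¹ = t², (t¹⁴)¹² = t¹⁶, (t¹⁴)¹³ = t¹¹, (t¹⁴)¹⁴ = t⁶, (t¹⁴)¹⁵ = t, (t¹⁴)¹⁶ = t¹⁵, (t¹⁴)¹⁷ = t¹⁰, (t¹⁴)¹⁸ = t⁵, (t¹⁴)¹⁹ = e.
The smallest positive k with (t¹⁴)ᵏ = e is 19, so |⟨t¹⁴⟩| = 19.

Answer: 19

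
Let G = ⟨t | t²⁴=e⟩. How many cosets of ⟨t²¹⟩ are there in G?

First find ord(t²¹) by computing successive powers:
  (t²¹)¹ = t²¹, (t²¹)² = t¹⁸, (t²¹)³ = t¹⁵, (t²¹)⁴ = t¹², (t²¹)⁵ = t⁹, (t²¹)⁶ = t⁶, (t²¹)⁷ = t³, (t²¹)⁸ = e.
So |⟨t²¹⟩| = ord(t²¹) = 8. With |G| = 24, by Lagrange [G : ⟨t²¹⟩] = 24/8 = 3.

Answer: 3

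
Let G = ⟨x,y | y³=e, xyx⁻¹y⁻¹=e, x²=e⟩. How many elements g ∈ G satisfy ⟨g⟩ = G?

G is cyclic of order 6. An element generates G iff its order is 6, and a cyclic group of order 6 has exactly φ(6) = 2 such elements.

Answer: 2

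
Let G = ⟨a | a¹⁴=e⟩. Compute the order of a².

Compute successive powers until reaching e:
  (a²)¹ = a², (a²)² = a⁴, (a²)³ = a⁶, (a²)⁴ = a⁸, (a²)⁵ = a¹⁰, (a²)⁶ = a¹², (a²)⁷ = e.
The smallest positive k with (a²)ᵏ = e is 7.

Answer: 7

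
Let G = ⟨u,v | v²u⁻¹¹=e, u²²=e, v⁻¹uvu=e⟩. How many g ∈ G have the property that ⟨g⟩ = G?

⟨g⟩ = G would require ord(g) = |G| = 44, but the maximum element order in G is 22 < 44. So G is not cyclic and no single element generates it: the count is 0.

Answer: 0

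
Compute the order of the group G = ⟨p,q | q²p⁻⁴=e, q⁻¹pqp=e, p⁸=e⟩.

Enumerate words in the generators, reducing via the relations: the distinct elements are
  {e, p, q, pq, p², p³, p⁴, p⁵, p⁶, p⁷, p²q, p³q, q⁻¹, pq⁻¹, p²q⁻¹, p³q⁻¹}.
No further products give new elements, so |G| = 16.

Answer: 16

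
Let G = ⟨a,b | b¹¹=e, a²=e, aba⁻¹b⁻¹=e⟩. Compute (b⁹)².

Compute successive powers of (b⁹), reducing at each step:
  (b⁹)²: (b⁹) · b⁹ = b⁷

Answer: b⁷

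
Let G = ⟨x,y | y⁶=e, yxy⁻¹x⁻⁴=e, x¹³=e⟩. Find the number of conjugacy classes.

The conjugacy classes (representative and size) are:
  [e] (size 1), [x⁴] (size 6), [x¹¹] (size 6), [x⁷y] (size 13), [x⁸y²] (size 13), [x¹²y³] (size 13), [x⁵y⁴] (size 13), [x¹¹y⁵] (size 13).
Class equation: 1 + 6 + 6 + 13 + 13 + 13 + 13 + 13 = 78 = |G|. So G has 8 conjugacy classes.

Answer: 8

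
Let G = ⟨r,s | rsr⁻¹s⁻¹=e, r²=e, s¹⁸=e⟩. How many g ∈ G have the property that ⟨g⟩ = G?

⟨g⟩ = G would require ord(g) = |G| = 36, but the maximum element order in G is 18 < 36. So G is not cyclic and no single element generates it: the count is 0.

Answer: 0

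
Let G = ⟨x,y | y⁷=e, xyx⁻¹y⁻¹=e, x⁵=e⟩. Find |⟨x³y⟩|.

|⟨x³y⟩| equals the order of x³y. Compute successive powers until reaching e:
  (x³y)¹ = x³y, (x³y)² = xy², (x³y)³ = x⁴y³, (x³y)⁴ = x²y⁴, (x³y)⁵ = y⁵, (x³y)⁶ = x³y⁶, (x³y)⁷ = x, (x³y)⁸ = x⁴y, (x³y)⁹ = x²y², (x³y)¹⁰ = y³, (x³y)¹¹ = x³y⁴, (x³y)¹² = xy⁵, (x³y)¹³ = x⁴y⁶, (x³y)¹⁴ = x², (x³y)¹⁵ = y, (x³y)¹⁶ = x³y², (x³y)¹⁷ = xy³, (x³y)¹⁸ = x⁴y⁴, (x³y)¹⁹ = x²y⁵, (x³y)²⁰ = y⁶, (x³y)²¹ = x³, (x³y)²² = xy, (x³y)²³ = x⁴y², (x³y)²⁴ = x²y³, (x³y)²⁵ = y⁴, (x³y)²⁶ = x³y⁵, (x³y)²⁷ = xy⁶, (x³y)²⁸ = x⁴, (x³y)²⁹ = x²y, (x³y)³⁰ = y², (x³y)³¹ = x³y³, (x³y)³² = xy⁴, (x³y)³³ = x⁴y⁵, (x³y)³⁴ = x²y⁶, (x³y)³⁵ = e.
The smallest positive k with (x³y)ᵏ = e is 35, so |⟨x³y⟩| = 35.

Answer: 35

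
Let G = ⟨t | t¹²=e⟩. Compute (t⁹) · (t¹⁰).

Compute (t⁹) · (t¹⁰) by multiplying left to right and reducing via the relations at each step:
  (t⁹) · t¹⁰ = t⁷

Answer: t⁷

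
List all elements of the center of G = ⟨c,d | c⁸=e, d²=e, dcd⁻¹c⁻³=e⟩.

An element z ∈ Z(G) iff z commutes with every generator.
For example c⁴ is central: (c⁴)·c = c⁵ = c·(c⁴); (c⁴)·d = c⁴d = d·(c⁴).
Whereas c ∉ Z(G) since c·d = cd ≠ c³d = d·c.
Checking each of the 16 elements this way gives Z(G) = {e, c⁴}, of order 2.

Answer: {e, c⁴}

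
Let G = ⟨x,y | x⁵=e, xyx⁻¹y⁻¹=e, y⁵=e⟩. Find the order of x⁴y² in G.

Compute successive powers until reaching e:
  (x⁴y²)¹ = x⁴y², (x⁴y²)² = x³y⁴, (x⁴y²)³ = x²y, (x⁴y²)⁴ = xy³, (x⁴y²)⁵ = e.
The smallest positive k with (x⁴y²)ᵏ = e is 5.

Answer: 5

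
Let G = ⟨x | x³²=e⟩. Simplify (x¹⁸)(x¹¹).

Compute (x¹⁸) · (x¹¹) by multiplying left to right and reducing via the relations at each step:
  (x¹⁸) · x¹¹ = x²⁹

Answer: x²⁹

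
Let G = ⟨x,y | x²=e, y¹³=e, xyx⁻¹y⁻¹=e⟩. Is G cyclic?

|G| = 26. The element xy has order 26 (its powers give 26 distinct elements), so ⟨xy⟩ = G and G is cyclic.

Answer: Yes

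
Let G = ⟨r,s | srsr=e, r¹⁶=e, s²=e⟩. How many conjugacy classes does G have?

The conjugacy classes (representative and size) are:
  [e] (size 1), [r¹⁵] (size 2), [r²] (size 2), [r³] (size 2), [r¹²] (size 2), [r⁵] (size 2), [r⁶] (size 2), [r⁷] (size 2), [r⁸] (size 1), [r²s] (size 8), [r¹⁵s] (size 8).
Class equation: 1 + 2 + 2 + 2 + 2 + 2 + 2 + 2 + 1 + 8 + 8 = 32 = |G|. So G has 11 conjugacy classes.

Answer: 11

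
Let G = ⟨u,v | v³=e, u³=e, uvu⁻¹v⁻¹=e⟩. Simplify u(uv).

Compute u · (uv) by multiplying left to right and reducing via the relations at each step:
  u · u = u²
  (u²) · v = u²v

Answer: u²v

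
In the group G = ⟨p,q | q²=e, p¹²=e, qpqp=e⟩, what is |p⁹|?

Compute successive powers until reaching e:
  (p⁹)¹ = p⁹, (p⁹)² = p⁶, (p⁹)³ = p³, (p⁹)⁴ = e.
The smallest positive k with (p⁹)ᵏ = e is 4.

Answer: 4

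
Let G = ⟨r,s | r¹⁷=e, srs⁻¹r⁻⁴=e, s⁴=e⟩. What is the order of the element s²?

Compute successive powers until reaching e:
  (s²)¹ = s², (s²)² = e.
The smallest positive k with (s²)ᵏ = e is 2.

Answer: 2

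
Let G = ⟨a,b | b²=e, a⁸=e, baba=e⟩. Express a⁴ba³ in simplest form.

Multiply left to right, reducing at each step:
  (a⁴) · b = a⁴b
  (a⁴b) · a³ = ab

Answer: ab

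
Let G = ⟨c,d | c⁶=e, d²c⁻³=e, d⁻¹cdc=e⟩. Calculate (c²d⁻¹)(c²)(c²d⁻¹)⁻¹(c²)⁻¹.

[(c²d⁻¹), (c²)] = (c²d⁻¹)·(c²)·(c²d⁻¹)⁻¹·(c²)⁻¹.
  (c²d⁻¹) · (c²) = d⁻¹
  (d⁻¹) · (c²d) = c⁴
  (c⁴) · (c⁴) = c²

Answer: c²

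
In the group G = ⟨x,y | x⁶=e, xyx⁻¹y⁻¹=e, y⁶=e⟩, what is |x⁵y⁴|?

Compute successive powers until reaching e:
  (x⁵y⁴)¹ = x⁵y⁴, (x⁵y⁴)² = x⁴y², (x⁵y⁴)³ = x³, (x⁵y⁴)⁴ = x²y⁴, (x⁵y⁴)⁵ = xy², (x⁵y⁴)⁶ = e.
The smallest positive k with (x⁵y⁴)ᵏ = e is 6.

Answer: 6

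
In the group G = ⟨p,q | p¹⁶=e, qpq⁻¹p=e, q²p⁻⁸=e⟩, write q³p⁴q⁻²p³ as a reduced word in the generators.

Multiply left to right, reducing at each step:
  (q⁻¹) · p⁴ = p⁴q
  (p⁴q) · q⁻² = p⁴q⁻¹
  (p⁴q⁻¹) · p³ = pq⁻¹

Answer: pq⁻¹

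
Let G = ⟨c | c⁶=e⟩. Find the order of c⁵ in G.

Compute successive powers until reaching e:
  (c⁵)¹ = c⁵, (c⁵)² = c⁴, (c⁵)³ = c³, (c⁵)⁴ = c², (c⁵)⁵ = c, (c⁵)⁶ = e.
The smallest positive k with (c⁵)ᵏ = e is 6.

Answer: 6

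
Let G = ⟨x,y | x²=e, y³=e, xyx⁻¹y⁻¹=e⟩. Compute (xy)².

Compute successive powers of (xy), reducing at each step:
  (xy)²: (xy) · x = y;   y · y = y²

Answer: y²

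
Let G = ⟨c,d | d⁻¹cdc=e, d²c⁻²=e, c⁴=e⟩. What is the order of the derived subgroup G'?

G' = [G, G] is generated by all commutators. The generator-pair commutators are: [c, d] = c².
The subgroup they normally generate is {e, c²}, of order 2.
Check: |G/G'| = 8/2 = 4 is the order of the abelianisation.

Answer: 2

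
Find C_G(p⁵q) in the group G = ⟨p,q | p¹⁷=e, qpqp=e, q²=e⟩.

⟨p⁵q⟩ ⊆ C_G(p⁵q) since powers of p⁵q commute with p⁵q; so |C_G(p⁵q)| ≥ |⟨p⁵q⟩| = 2.
By orbit–stabilizer, |C_G(p⁵q)| = |G| / |conj. class of p⁵q| = 34 / 17 = 2.
The 2 elements commuting with p⁵q are {e, p⁵q}.

Answer: {e, p⁵q}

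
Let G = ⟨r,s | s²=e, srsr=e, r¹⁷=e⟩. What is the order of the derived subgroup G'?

G' = [G, G] is generated by all commutators. The generator-pair commutators are: [r, s] = r².
The subgroup they normally generate is {e, r, r², r³, r⁴, r⁵, r⁶, r⁷, r⁸, r⁹, r¹⁰, r¹¹, r¹², r¹³, r¹⁴, r¹⁵, r¹⁶}, of order 17.
Check: |G/G'| = 34/17 = 2 is the order of the abelianisation.

Answer: 17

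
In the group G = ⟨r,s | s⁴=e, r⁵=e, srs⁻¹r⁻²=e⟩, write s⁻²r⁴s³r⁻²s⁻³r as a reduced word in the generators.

Multiply left to right, reducing at each step:
  (s²) · r⁴ = rs²
  (rs²) · s³ = rs
  (rs) · r⁻² = r²s
  (r²s) · s⁻³ = r²s²
  (r²s²) · r = rs²

Answer: rs²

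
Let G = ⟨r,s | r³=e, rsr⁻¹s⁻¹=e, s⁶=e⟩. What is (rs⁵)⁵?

Compute successive powers of (rs⁵), reducing at each step:
  (rs⁵)²: (rs⁵) · r = r²s⁵;   (r²s⁵) · s⁵ = r²s⁴
  (rs⁵)³: (r²s⁴) · r = s⁴;   (s⁴) · s⁵ = s³
  (rs⁵)⁴: (s³) · r = rs³;   (rs³) · s⁵ = rs²
  (rs⁵)⁵: (rs²) · r = r²s²;   (r²s²) · s⁵ = r²s

Answer: r²s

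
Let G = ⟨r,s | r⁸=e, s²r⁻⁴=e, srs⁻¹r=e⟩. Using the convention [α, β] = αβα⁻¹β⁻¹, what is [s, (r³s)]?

[s, (r³s)] = s·(r³s)·s⁻¹·(r³s)⁻¹.
  s · (r³s) = r
  r · (s⁻¹) = rs⁻¹
  (rs⁻¹) · (r³s⁻¹) = r²

Answer: r²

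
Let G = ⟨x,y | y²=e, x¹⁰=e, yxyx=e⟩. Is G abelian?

x·y = xy but y·x = x⁹y, so x·y ≠ y·x and G is not abelian.

Answer: No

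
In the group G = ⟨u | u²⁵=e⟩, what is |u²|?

Compute successive powers until reaching e:
  (u²)¹ = u², (u²)² = u⁴, (u²)³ = u⁶, (u²)⁴ = u⁸, (u²)⁵ = u¹⁰, (u²)⁶ = u¹², (u²)⁷ = u¹⁴, (u²)⁸ = u¹⁶, (u²)⁹ = u¹⁸, (u²)¹⁰ = u²⁰, (u²)¹¹ = u²², (u²)¹² = u²⁴, (u²)¹³ = u, (u²)¹⁴ = u³, (u²)¹⁵ = u⁵, (u²)¹⁶ = u⁷, (u²)¹⁷ = u⁹, (u²)¹⁸ = u¹¹, (u²)¹⁹ = u¹³, (u²)²⁰ = u¹⁵, (u²)²¹ = u¹⁷, (u²)²² = u¹⁹, (u²)²³ = u²¹, (u²)²⁴ = u²³, (u²)²⁵ = e.
The smallest positive k with (u²)ᵏ = e is 25.

Answer: 25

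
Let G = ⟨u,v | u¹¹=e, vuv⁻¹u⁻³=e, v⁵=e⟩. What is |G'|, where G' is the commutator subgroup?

G' = [G, G] is generated by all commutators. The generator-pair commutators are: [u, v] = u⁹.
The subgroup they normally generate is {e, u, u², u³, u⁴, u⁵, u⁶, u⁷, u⁸, u⁹, u¹⁰}, of order 11.
Check: |G/G'| = 55/11 = 5 is the order of the abelianisation.

Answer: 11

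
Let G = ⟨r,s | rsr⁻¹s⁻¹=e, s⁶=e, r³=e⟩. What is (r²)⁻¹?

The order of (r²) is 3 (smallest k with (r²)ᵏ = e), so (r²)⁻¹ = (r²)² = r.
Check: (r²) · r → (r²) · r = e, giving e as required.

Answer: r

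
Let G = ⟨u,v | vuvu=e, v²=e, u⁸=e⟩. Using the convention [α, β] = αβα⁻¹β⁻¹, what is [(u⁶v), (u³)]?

[(u⁶v), (u³)] = (u⁶v)·(u³)·(u⁶v)⁻¹·(u³)⁻¹.
  (u⁶v) · (u³) = u³v
  (u³v) · (u⁶v) = u⁵
  (u⁵) · (u⁵) = u²

Answer: u²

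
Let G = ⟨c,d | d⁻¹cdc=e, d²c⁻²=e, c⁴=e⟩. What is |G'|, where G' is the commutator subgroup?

G' = [G, G] is generated by all commutators. The generator-pair commutators are: [c, d] = c².
The subgroup they normally generate is {e, c²}, of order 2.
Check: |G/G'| = 8/2 = 4 is the order of the abelianisation.

Answer: 2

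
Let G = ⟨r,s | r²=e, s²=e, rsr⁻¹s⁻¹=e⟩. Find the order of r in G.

Compute successive powers until reaching e:
  r¹ = r, r² = e.
The smallest positive k with rᵏ = e is 2.

Answer: 2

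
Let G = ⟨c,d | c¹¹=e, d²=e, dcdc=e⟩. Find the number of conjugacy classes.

The conjugacy classes (representative and size) are:
  [e] (size 1), [c¹⁰] (size 2), [c²] (size 2), [c³] (size 2), [c⁷] (size 2), [c⁶] (size 2), [c²d] (size 11).
Class equation: 1 + 2 + 2 + 2 + 2 + 2 + 11 = 22 = |G|. So G has 7 conjugacy classes.

Answer: 7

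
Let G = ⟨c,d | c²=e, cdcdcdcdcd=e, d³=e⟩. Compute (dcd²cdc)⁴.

Compute successive powers of (dcd²cdc), reducing at each step:
  (dcd²cdc)²: (dcd²cdc) · d = dcd²cdcd;   (dcd²cdcd) · c = dcdcd²cd²;   (dcdcd²cd²) · d² = dcdcd²cd;   (dcdcd²cd) · c = cd²cdcd²cd²;   (cd²cdcd²cd²) · d = cd²cdcd²c;   (cd²cdcd²c) · c = cd²cdcd²
  (dcd²cdc)³: (cd²cdcd²) · d = cd²cdc;   (cd²cdc) · c = cd²cd;   (cd²cd) · d² = cd²c;   (cd²c) · c = cd²;   (cd²) · d = c;   c · c = e
  (dcd²cdc)⁴: e · d = d;   d · c = dc;   (dc) · d² = dcd²;   (dcd²) · c = dcd²c;   (dcd²c) · d = dcd²cd;   (dcd²cd) · c = dcd²cdc

Answer: dcd²cdc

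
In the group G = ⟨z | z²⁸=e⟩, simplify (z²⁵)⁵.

Compute successive powers of (z²⁵), reducing at each step:
  (z²⁵)²: (z²⁵) · z²⁵ = z²²
  (z²⁵)³: (z²²) · z²⁵ = z¹⁹
  (z²⁵)⁴: (z¹⁹) · z²⁵ = z¹⁶
  (z²⁵)⁵: (z¹⁶) · z²⁵ = z¹³

Answer: z¹³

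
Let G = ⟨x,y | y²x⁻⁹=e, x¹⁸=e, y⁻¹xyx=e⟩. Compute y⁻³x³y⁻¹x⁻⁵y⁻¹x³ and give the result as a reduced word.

Multiply left to right, reducing at each step:
  y · x³ = x⁶y⁻¹
  (x⁶y⁻¹) · y⁻¹ = x¹⁵
  (x¹⁵) · x⁻⁵ = x¹⁰
  (x¹⁰) · y⁻¹ = xy
  (xy) · x³ = x⁷y⁻¹

Answer: x⁷y⁻¹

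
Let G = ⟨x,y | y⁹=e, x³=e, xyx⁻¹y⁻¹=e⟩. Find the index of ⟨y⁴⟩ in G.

First find ord(y⁴) by computing successive powers:
  (y⁴)¹ = y⁴, (y⁴)² = y⁸, (y⁴)³ = y³, (y⁴)⁴ = y⁷, (y⁴)⁵ = y², (y⁴)⁶ = y⁶, (y⁴)⁷ = y, (y⁴)⁸ = y⁵, (y⁴)⁹ = e.
So |⟨y⁴⟩| = ord(y⁴) = 9. With |G| = 27, by Lagrange [G : ⟨y⁴⟩] = 27/9 = 3.

Answer: 3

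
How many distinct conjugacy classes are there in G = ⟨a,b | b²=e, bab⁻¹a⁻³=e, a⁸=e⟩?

The conjugacy classes (representative and size) are:
  [e] (size 1), [a³] (size 2), [a²] (size 2), [a⁴] (size 1), [a⁵] (size 2), [a⁴b] (size 4), [ab] (size 4).
Class equation: 1 + 2 + 2 + 1 + 2 + 4 + 4 = 16 = |G|. So G has 7 conjugacy classes.

Answer: 7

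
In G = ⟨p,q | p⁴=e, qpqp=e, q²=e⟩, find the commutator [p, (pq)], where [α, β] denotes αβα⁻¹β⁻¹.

[p, (pq)] = p·(pq)·p⁻¹·(pq)⁻¹.
  p · (pq) = p²q
  (p²q) · (p³) = p³q
  (p³q) · (pq) = p²

Answer: p²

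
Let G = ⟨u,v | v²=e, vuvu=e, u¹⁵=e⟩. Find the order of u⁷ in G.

Compute successive powers until reaching e:
  (u⁷)¹ = u⁷, (u⁷)² = u¹⁴, (u⁷)³ = u⁶, (u⁷)⁴ = u¹³, (u⁷)⁵ = u⁵, (u⁷)⁶ = u¹², (u⁷)⁷ = u⁴, (u⁷)⁸ = u¹¹, (u⁷)⁹ = u³, (u⁷)¹⁰ = u¹⁰, (u⁷)¹¹ = u², (u⁷)¹² = u⁹, (u⁷)¹³ = u, (u⁷)¹⁴ = u⁸, (u⁷)¹⁵ = e.
The smallest positive k with (u⁷)ᵏ = e is 15.

Answer: 15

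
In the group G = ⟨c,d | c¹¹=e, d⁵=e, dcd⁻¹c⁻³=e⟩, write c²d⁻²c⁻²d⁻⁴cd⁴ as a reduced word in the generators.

Multiply left to right, reducing at each step:
  (c²) · d⁻² = c²d³
  (c²d³) · c⁻² = c³d³
  (c³d³) · d⁻⁴ = c³d⁴
  (c³d⁴) · c = c⁷d⁴
  (c⁷d⁴) · d⁴ = c⁷d³

Answer: c⁷d³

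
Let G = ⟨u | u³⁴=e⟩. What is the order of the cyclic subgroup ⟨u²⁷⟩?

|⟨u²⁷⟩| equals the order of u²⁷. Compute successive powers until reaching e:
  (u²⁷)¹ = u²⁷, (u²⁷)² = u²⁰, (u²⁷)³ = u¹³, (u²⁷)⁴ = u⁶, (u²⁷)⁵ = u³³, (u²⁷)⁶ = u²⁶, (u²⁷)⁷ = u¹⁹, (u²⁷)⁸ = u¹², (u²⁷)⁹ = u⁵, (u²⁷)¹⁰ = u³², (u²⁷)¹¹ = u²⁵, (u²⁷)¹² = u¹⁸, (u²⁷)¹³ = u¹¹, (u²⁷)¹⁴ = u⁴, (u²⁷)¹⁵ = u³¹, (u²⁷)¹⁶ = u²⁴, (u²⁷)¹⁷ = u¹⁷, (u²⁷)¹⁸ = u¹⁰, (u²⁷)¹⁹ = u³, (u²⁷)²⁰ = u³⁰, (u²⁷)²¹ = u²³, (u²⁷)²² = u¹⁶, (u²⁷)²³ = u⁹, (u²⁷)²⁴ = u², (u²⁷)²⁵ = u²⁹, (u²⁷)²⁶ = u²², (u²⁷)²⁷ = u¹⁵, (u²⁷)²⁸ = u⁸, (u²⁷)²⁹ = u, (u²⁷)³⁰ = u²⁸, (u²⁷)³¹ = u²¹, (u²⁷)³² = u¹⁴, (u²⁷)³³ = u⁷, (u²⁷)³⁴ = e.
The smallest positive k with (u²⁷)ᵏ = e is 34, so |⟨u²⁷⟩| = 34.

Answer: 34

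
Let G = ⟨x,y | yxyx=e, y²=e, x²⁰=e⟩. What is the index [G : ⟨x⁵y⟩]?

First find ord(x⁵y) by computing successive powers:
  (x⁵y)¹ = x⁵y, (x⁵y)² = e.
So |⟨x⁵y⟩| = ord(x⁵y) = 2. With |G| = 40, by Lagrange [G : ⟨x⁵y⟩] = 40/2 = 20.

Answer: 20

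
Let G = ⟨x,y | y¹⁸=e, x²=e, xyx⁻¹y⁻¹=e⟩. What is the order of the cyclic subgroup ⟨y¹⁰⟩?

|⟨y¹⁰⟩| equals the order of y¹⁰. Compute successive powers until reaching e:
  (y¹⁰)¹ = y¹⁰, (y¹⁰)² = y², (y¹⁰)³ = y¹², (y¹⁰)⁴ = y⁴, (y¹⁰)⁵ = y¹⁴, (y¹⁰)⁶ = y⁶, (y¹⁰)⁷ = y¹⁶, (y¹⁰)⁸ = y⁸, (y¹⁰)⁹ = e.
The smallest positive k with (y¹⁰)ᵏ = e is 9, so |⟨y¹⁰⟩| = 9.

Answer: 9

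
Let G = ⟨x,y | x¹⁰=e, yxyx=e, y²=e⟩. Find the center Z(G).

An element z ∈ Z(G) iff z commutes with every generator.
For example x⁵ is central: (x⁵)·x = x⁶ = x·(x⁵); (x⁵)·y = x⁵y = y·(x⁵).
Whereas x ∉ Z(G) since x·y = xy ≠ x⁹y = y·x.
Checking each of the 20 elements this way gives Z(G) = {e, x⁵}, of order 2.

Answer: {e, x⁵}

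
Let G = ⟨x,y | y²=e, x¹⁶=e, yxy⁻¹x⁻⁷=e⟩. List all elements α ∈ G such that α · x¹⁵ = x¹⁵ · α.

⟨x¹⁵⟩ ⊆ C_G(x¹⁵) since powers of x¹⁵ commute with x¹⁵; so |C_G(x¹⁵)| ≥ |⟨x¹⁵⟩| = 16.
By orbit–stabilizer, |C_G(x¹⁵)| = |G| / |conj. class of x¹⁵| = 32 / 2 = 16.
The 16 elements commuting with x¹⁵ are {e, x, x², x³, x⁴, x⁵, x⁶, x⁷, x⁸, x⁹, x¹⁰, x¹¹, x¹², x¹³, x¹⁴, x¹⁵}.

Answer: {e, x, x², x³, x⁴, x⁵, x⁶, x⁷, x⁸, x⁹, x¹⁰, x¹¹, x¹², x¹³, x¹⁴, x¹⁵}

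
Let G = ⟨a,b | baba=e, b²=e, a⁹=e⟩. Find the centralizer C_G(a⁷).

⟨a⁷⟩ ⊆ C_G(a⁷) since powers of a⁷ commute with a⁷; so |C_G(a⁷)| ≥ |⟨a⁷⟩| = 9.
By orbit–stabilizer, |C_G(a⁷)| = |G| / |conj. class of a⁷| = 18 / 2 = 9.
The 9 elements commuting with a⁷ are {e, a, a², a³, a⁴, a⁵, a⁶, a⁷, a⁸}.

Answer: {e, a, a², a³, a⁴, a⁵, a⁶, a⁷, a⁸}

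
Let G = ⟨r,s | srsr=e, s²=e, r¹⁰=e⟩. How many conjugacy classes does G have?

The conjugacy classes (representative and size) are:
  [e] (size 1), [r] (size 2), [r²] (size 2), [r³] (size 2), [r⁴] (size 2), [r⁵] (size 1), [r²s] (size 5), [r³s] (size 5).
Class equation: 1 + 2 + 2 + 2 + 2 + 1 + 5 + 5 = 20 = |G|. So G has 8 conjugacy classes.

Answer: 8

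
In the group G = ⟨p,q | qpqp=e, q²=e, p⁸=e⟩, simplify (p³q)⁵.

Compute successive powers of (p³q), reducing at each step:
  (p³q)²: (p³q) · p³ = q;   q · q = e
  (p³q)³: e · p³ = p³;   (p³) · q = p³q
  (p³q)⁴: (p³q) · p³ = q;   q · q = e
  (p³q)⁵: e · p³ = p³;   (p³) · q = p³q

Answer: p³q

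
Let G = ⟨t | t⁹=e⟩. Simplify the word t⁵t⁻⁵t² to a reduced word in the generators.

Multiply left to right, reducing at each step:
  (t⁵) · t⁻⁵ = e
  e · t² = t²

Answer: t²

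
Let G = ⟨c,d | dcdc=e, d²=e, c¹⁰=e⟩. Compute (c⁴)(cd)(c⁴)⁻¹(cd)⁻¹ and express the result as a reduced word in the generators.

[(c⁴), (cd)] = (c⁴)·(cd)·(c⁴)⁻¹·(cd)⁻¹.
  (c⁴) · (cd) = c⁵d
  (c⁵d) · (c⁶) = c⁹d
  (c⁹d) · (cd) = c⁸

Answer: c⁸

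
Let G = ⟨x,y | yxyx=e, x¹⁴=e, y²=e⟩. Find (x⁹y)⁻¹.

The order of (x⁹y) is 2 (smallest k with (x⁹y)ᵏ = e), so (x⁹y)⁻¹ = (x⁹y)¹ = x⁹y.
Check: (x⁹y) · (x⁹y) → (x⁹y) · x⁹ = y;   y · y = e, giving e as required.

Answer: x⁹y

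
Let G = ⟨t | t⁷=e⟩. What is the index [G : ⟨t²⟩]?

First find ord(t²) by computing successive powers:
  (t²)¹ = t², (t²)² = t⁴, (t²)³ = t⁶, (t²)⁴ = t, (t²)⁵ = t³, (t²)⁶ = t⁵, (t²)⁷ = e.
So |⟨t²⟩| = ord(t²) = 7. With |G| = 7, by Lagrange [G : ⟨t²⟩] = 7/7 = 1.

Answer: 1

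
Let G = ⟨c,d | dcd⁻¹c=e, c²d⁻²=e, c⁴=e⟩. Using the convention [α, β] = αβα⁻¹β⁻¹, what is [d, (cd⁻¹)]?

[d, (cd⁻¹)] = d·(cd⁻¹)·d⁻¹·(cd⁻¹)⁻¹.
  d · (cd⁻¹) = c³
  (c³) · (d⁻¹) = cd
  (cd) · (cd) = c²

Answer: c²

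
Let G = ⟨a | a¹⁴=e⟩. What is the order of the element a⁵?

Compute successive powers until reaching e:
  (a⁵)¹ = a⁵, (a⁵)² = a¹⁰, (a⁵)³ = a, (a⁵)⁴ = a⁶, (a⁵)⁵ = a¹¹, (a⁵)⁶ = a², (a⁵)⁷ = a⁷, (a⁵)⁸ = a¹², (a⁵)⁹ = a³, (a⁵)¹⁰ = a⁸, (a⁵)¹¹ = a¹³, (a⁵)¹² = a⁴, (a⁵)¹³ = a⁹, (a⁵)¹⁴ = e.
The smallest positive k with (a⁵)ᵏ = e is 14.

Answer: 14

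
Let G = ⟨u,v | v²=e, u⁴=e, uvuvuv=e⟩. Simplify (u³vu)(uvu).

Compute (u³vu) · (uvu) by multiplying left to right and reducing via the relations at each step:
  (u³vu) · u = u³vu²
  (u³vu²) · v = u³vu²v
  (u³vu²v) · u = u²vu²v

Answer: u²vu²v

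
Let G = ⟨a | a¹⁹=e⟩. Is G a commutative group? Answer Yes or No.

G has a single generator, so G is cyclic and hence abelian.

Answer: Yes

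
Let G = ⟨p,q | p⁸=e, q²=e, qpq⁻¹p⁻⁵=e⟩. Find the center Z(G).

An element z ∈ Z(G) iff z commutes with every generator.
For example p² is central: (p²)·p = p³ = p·(p²); (p²)·q = p²q = q·(p²).
Whereas p ∉ Z(G) since p·q = pq ≠ p⁵q = q·p.
Checking each of the 16 elements this way gives Z(G) = {e, p², p⁴, p⁶}, of order 4.

Answer: {e, p², p⁴, p⁶}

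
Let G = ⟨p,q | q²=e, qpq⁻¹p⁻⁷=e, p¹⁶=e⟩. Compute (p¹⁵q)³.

Compute successive powers of (p¹⁵q), reducing at each step:
  (p¹⁵q)²: (p¹⁵q) · p¹⁵ = p⁸q;   (p⁸q) · q = p⁸
  (p¹⁵q)³: (p⁸) · p¹⁵ = p⁷;   (p⁷) · q = p⁷q

Answer: p⁷q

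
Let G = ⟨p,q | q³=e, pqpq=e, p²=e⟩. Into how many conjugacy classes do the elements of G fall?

The conjugacy classes (representative and size) are:
  [e] (size 1), [pq²] (size 3), [q²] (size 2).
Class equation: 1 + 3 + 2 = 6 = |G|. So G has 3 conjugacy classes.

Answer: 3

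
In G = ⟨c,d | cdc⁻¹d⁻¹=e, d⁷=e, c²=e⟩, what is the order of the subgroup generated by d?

|⟨d⟩| equals the order of d. Compute successive powers until reaching e:
  d¹ = d, d² = d², d³ = d³, d⁴ = d⁴, d⁵ = d⁵, d⁶ = d⁶, d⁷ = e.
The smallest positive k with dᵏ = e is 7, so |⟨d⟩| = 7.

Answer: 7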